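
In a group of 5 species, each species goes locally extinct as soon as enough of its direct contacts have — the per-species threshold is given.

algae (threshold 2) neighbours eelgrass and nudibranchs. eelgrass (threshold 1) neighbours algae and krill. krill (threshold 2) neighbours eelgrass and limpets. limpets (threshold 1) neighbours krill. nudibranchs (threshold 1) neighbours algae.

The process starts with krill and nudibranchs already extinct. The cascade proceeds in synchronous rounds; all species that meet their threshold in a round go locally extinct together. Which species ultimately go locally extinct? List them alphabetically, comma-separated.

algae, eelgrass, krill, limpets, nudibranchs

Round 1 — krill, nudibranchs go locally extinct (initial).
Round 2 — checking thresholds:
  algae: 1 of 2 neighbours < 2, below threshold.
  eelgrass: 1 of 2 neighbours ≥ 1, goes locally extinct.
  limpets: 1 of 1 neighbours ≥ 1, goes locally extinct.
Round 3 — checking thresholds:
  algae: 2 of 2 neighbours ≥ 2, goes locally extinct.
Round 4 — no new extinctions; cascade stops.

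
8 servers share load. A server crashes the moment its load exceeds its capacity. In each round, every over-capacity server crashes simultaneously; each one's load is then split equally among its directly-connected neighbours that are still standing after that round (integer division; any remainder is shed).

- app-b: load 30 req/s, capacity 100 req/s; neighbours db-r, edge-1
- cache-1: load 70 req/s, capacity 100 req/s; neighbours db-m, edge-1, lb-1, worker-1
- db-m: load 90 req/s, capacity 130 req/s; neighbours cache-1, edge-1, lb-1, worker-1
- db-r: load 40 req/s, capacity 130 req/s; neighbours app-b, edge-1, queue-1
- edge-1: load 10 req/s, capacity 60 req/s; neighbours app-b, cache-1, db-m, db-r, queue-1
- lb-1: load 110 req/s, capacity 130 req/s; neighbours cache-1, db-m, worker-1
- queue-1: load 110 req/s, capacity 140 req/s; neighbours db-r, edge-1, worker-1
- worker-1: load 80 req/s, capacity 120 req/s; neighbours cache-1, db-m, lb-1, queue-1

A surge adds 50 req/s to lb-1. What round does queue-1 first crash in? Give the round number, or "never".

Round 1 — lb-1 at 160 > 130. lb-1 crashes.
  lb-1 sheds 160 req/s to cache-1, db-m, worker-1: 53 each (1 lost).
    cache-1: 70+53 = 123 > 100
    db-m: 90+53 = 143 > 130
    worker-1: 80+53 = 133 > 120
Round 2 — cache-1, db-m, worker-1 crash.
  cache-1 sheds 123 req/s to edge-1: 123 each.
    edge-1: 10+123 = 133 > 60
  db-m sheds 143 req/s to edge-1: 143 each.
    edge-1: 133+143 = 276 > 60
  worker-1 sheds 133 req/s to queue-1: 133 each.
    queue-1: 110+133 = 243 > 140
Round 3 — edge-1, queue-1 crash.
  edge-1 sheds 276 req/s to app-b, db-r: 138 each.
    app-b: 30+138 = 168 > 100
    db-r: 40+138 = 178 > 130
  queue-1 sheds 243 req/s to db-r: 243 each.
    db-r: 178+243 = 421 > 130
Round 4 — app-b, db-r crash.
  app-b sheds 168 req/s: no online neighbours, lost.
  db-r sheds 421 req/s: no online neighbours, lost.
No further crashes.

3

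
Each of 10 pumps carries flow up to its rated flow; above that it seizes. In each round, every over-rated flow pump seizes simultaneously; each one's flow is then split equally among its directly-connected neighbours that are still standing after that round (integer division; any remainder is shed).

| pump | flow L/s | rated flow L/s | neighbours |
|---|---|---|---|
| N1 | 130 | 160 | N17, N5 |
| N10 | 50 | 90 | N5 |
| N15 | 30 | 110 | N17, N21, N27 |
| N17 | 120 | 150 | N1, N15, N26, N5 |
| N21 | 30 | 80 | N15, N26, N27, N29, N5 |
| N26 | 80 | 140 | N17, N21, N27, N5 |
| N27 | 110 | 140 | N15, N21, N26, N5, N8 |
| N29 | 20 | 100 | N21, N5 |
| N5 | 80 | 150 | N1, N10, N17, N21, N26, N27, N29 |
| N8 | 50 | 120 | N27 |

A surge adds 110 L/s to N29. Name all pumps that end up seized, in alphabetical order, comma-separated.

N1, N15, N17, N21, N26, N27, N29, N5

Round 1 — N29 at 130 > 100. N29 seizes.
  N29 sheds 130 L/s to N21, N5: 65 each.
    N21: 30+65 = 95 > 80
    N5: 80+65 = 145 ≤ 150
Round 2 — N21 seizes.
  N21 sheds 95 L/s to N15, N26, N27, N5: 23 each (3 lost).
    N15: 30+23 = 53 ≤ 110
    N26: 80+23 = 103 ≤ 140
    N27: 110+23 = 133 ≤ 140
    N5: 145+23 = 168 > 150
Round 3 — N5 seizes.
  N5 sheds 168 L/s to N1, N10, N17, N26, N27: 33 each (3 lost).
    N1: 130+33 = 163 > 160
    N10: 50+33 = 83 ≤ 90
    N17: 120+33 = 153 > 150
    N26: 103+33 = 136 ≤ 140
    N27: 133+33 = 166 > 140
Round 4 — N1, N17, N27 seize.
  N1 sheds 163 L/s: no online neighbours, lost.
  N17 sheds 153 L/s to N15, N26: 76 each (1 lost).
    N15: 53+76 = 129 > 110
    N26: 136+76 = 212 > 140
  N27 sheds 166 L/s to N15, N26, N8: 55 each (1 lost).
    N15: 129+55 = 184 > 110
    N26: 212+55 = 267 > 140
    N8: 50+55 = 105 ≤ 120
Round 5 — N15, N26 seize.
  N15 sheds 184 L/s: no online neighbours, lost.
  N26 sheds 267 L/s: no online neighbours, lost.
No further seizures.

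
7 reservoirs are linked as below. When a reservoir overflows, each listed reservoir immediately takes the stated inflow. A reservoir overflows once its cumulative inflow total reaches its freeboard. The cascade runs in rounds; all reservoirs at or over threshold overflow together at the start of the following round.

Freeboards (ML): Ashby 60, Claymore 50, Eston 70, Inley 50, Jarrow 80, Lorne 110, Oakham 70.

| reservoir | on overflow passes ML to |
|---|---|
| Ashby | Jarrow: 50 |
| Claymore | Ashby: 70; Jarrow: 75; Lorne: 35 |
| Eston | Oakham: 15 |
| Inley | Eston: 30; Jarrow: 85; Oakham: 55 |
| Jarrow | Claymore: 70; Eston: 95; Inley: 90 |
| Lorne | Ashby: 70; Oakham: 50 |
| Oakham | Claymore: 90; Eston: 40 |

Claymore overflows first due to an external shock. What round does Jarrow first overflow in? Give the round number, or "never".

3

Round 1 — Claymore overflows (initial).
  Ashby: +70 → 70 ≥ 60
  Jarrow: +75 → 75 < 80
  Lorne: +35 → 35 < 110
Round 2 — Ashby overflows.
  Jarrow: +50 → 125 ≥ 80
Round 3 — Jarrow overflows.
  Eston: +95 → 95 ≥ 70
  Inley: +90 → 90 ≥ 50
Round 4 — Eston, Inley overflow.
  Oakham: +15+55 → 70 ≥ 70
Round 5 — Oakham overflows.
No further overflows.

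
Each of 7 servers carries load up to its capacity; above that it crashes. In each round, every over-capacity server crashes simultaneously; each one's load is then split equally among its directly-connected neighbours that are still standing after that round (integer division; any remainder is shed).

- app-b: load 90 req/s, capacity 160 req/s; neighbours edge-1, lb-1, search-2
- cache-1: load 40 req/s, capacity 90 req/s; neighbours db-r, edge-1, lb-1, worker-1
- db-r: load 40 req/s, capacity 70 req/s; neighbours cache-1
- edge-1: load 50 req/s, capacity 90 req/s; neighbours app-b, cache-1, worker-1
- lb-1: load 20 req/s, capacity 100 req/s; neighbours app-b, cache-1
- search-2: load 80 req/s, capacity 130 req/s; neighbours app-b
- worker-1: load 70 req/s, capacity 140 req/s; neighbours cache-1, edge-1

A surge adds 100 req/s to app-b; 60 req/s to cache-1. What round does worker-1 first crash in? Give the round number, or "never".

3

Round 1 — app-b at 190 > 160; cache-1 at 100 > 90. app-b, cache-1 crash.
  app-b sheds 190 req/s to edge-1, lb-1, search-2: 63 each (1 lost).
    edge-1: 50+63 = 113 > 90
    lb-1: 20+63 = 83 ≤ 100
    search-2: 80+63 = 143 > 130
  cache-1 sheds 100 req/s to db-r, edge-1, lb-1, worker-1: 25 each.
    db-r: 40+25 = 65 ≤ 70
    edge-1: 113+25 = 138 > 90
    lb-1: 83+25 = 108 > 100
    worker-1: 70+25 = 95 ≤ 140
Round 2 — edge-1, lb-1, search-2 crash.
  edge-1 sheds 138 req/s to worker-1: 138 each.
    worker-1: 95+138 = 233 > 140
  lb-1 sheds 108 req/s: no online neighbours, lost.
  search-2 sheds 143 req/s: no online neighbours, lost.
Round 3 — worker-1 crashes.
  worker-1 sheds 233 req/s: no online neighbours, lost.
No further crashes.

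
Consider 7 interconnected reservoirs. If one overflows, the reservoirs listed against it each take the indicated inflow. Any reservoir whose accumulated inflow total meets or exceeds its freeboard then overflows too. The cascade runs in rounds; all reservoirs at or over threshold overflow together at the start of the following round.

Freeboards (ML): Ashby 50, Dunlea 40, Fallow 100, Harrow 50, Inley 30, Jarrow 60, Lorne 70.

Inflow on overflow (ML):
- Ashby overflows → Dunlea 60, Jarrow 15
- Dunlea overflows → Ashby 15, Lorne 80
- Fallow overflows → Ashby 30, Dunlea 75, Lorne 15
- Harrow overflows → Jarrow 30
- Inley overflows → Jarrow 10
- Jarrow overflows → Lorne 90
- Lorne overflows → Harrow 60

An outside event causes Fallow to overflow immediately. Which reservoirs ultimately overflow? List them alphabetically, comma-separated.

Dunlea, Fallow, Harrow, Lorne

Round 1 — Fallow overflows (initial).
  Ashby: +30 → 30 < 50
  Dunlea: +75 → 75 ≥ 40
  Lorne: +15 → 15 < 70
Round 2 — Dunlea overflows.
  Ashby: +15 → 45 < 50
  Lorne: +80 → 95 ≥ 70
Round 3 — Lorne overflows.
  Harrow: +60 → 60 ≥ 50
Round 4 — Harrow overflows.
  Jarrow: +30 → 30 < 60
No further overflows.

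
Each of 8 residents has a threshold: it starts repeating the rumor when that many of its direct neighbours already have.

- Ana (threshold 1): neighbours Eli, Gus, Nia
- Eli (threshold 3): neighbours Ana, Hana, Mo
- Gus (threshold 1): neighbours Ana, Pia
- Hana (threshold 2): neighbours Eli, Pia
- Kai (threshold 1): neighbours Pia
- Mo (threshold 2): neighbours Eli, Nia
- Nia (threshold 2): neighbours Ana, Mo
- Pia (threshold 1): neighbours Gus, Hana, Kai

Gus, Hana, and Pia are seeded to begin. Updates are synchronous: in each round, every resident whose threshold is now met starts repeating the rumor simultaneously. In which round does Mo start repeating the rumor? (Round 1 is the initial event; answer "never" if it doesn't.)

Round 1 — Gus, Hana, Pia start repeating the rumor (initial).
Round 2 — checking thresholds:
  Ana: 1 of 3 neighbours ≥ 1, starts repeating the rumor.
  Eli: 1 of 3 neighbours < 3, holds.
  Kai: 1 of 1 neighbours ≥ 1, starts repeating the rumor.
Round 3 — no new spreads; cascade stops.

never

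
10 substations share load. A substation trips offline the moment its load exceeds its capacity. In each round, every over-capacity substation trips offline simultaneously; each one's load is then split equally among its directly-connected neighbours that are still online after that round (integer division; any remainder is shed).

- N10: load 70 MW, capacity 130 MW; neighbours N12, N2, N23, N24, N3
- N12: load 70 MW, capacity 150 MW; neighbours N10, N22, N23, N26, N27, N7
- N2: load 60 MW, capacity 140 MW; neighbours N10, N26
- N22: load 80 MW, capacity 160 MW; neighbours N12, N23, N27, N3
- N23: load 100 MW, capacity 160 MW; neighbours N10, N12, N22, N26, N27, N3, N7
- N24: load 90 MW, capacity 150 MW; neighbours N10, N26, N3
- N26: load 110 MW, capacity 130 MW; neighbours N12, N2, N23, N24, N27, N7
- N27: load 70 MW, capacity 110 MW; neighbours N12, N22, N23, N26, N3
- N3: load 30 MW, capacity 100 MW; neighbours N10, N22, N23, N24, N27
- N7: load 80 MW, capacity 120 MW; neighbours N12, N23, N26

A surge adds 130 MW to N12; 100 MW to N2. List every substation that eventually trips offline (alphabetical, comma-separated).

N10, N12, N2, N22, N23, N24, N26, N27, N3, N7

Round 1 — N12 at 200 > 150; N2 at 160 > 140. N12, N2 trip offline.
  N12 sheds 200 MW to N10, N22, N23, N26, N27, N7: 33 each (2 lost).
    N10: 70+33 = 103 ≤ 130
    N22: 80+33 = 113 ≤ 160
    N23: 100+33 = 133 ≤ 160
    N26: 110+33 = 143 > 130
    N27: 70+33 = 103 ≤ 110
    N7: 80+33 = 113 ≤ 120
  N2 sheds 160 MW to N10, N26: 80 each.
    N10: 103+80 = 183 > 130
    N26: 143+80 = 223 > 130
Round 2 — N10, N26 trip offline.
  N10 sheds 183 MW to N23, N24, N3: 61 each.
    N23: 133+61 = 194 > 160
    N24: 90+61 = 151 > 150
    N3: 30+61 = 91 ≤ 100
  N26 sheds 223 MW to N23, N24, N27, N7: 55 each (3 lost).
    N23: 194+55 = 249 > 160
    N24: 151+55 = 206 > 150
    N27: 103+55 = 158 > 110
    N7: 113+55 = 168 > 120
Round 3 — N23, N24, N27, N7 trip offline.
  N23 sheds 249 MW to N22, N3: 124 each (1 lost).
    N22: 113+124 = 237 > 160
    N3: 91+124 = 215 > 100
  N24 sheds 206 MW to N3: 206 each.
    N3: 215+206 = 421 > 100
  N27 sheds 158 MW to N22, N3: 79 each.
    N22: 237+79 = 316 > 160
    N3: 421+79 = 500 > 100
  N7 sheds 168 MW: no online neighbours, lost.
Round 4 — N22, N3 trip offline.
  N22 sheds 316 MW: no online neighbours, lost.
  N3 sheds 500 MW: no online neighbours, lost.
No further trips.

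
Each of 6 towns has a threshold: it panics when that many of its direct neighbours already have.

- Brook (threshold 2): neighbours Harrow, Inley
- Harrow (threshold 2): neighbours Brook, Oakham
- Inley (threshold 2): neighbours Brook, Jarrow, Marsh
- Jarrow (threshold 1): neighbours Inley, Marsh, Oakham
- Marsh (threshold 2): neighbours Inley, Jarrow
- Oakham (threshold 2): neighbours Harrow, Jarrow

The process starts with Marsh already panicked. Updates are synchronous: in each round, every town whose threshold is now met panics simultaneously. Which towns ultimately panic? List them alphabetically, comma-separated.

Round 1 — Marsh panics (initial).
Round 2 — checking thresholds:
  Inley: 1 of 3 neighbours < 2, not yet.
  Jarrow: 1 of 3 neighbours ≥ 1, panics.
Round 3 — checking thresholds:
  Inley: 2 of 3 neighbours ≥ 2, panics.
  Oakham: 1 of 2 neighbours < 2, not yet.
Round 4 — no new panics; cascade stops.

Inley, Jarrow, Marsh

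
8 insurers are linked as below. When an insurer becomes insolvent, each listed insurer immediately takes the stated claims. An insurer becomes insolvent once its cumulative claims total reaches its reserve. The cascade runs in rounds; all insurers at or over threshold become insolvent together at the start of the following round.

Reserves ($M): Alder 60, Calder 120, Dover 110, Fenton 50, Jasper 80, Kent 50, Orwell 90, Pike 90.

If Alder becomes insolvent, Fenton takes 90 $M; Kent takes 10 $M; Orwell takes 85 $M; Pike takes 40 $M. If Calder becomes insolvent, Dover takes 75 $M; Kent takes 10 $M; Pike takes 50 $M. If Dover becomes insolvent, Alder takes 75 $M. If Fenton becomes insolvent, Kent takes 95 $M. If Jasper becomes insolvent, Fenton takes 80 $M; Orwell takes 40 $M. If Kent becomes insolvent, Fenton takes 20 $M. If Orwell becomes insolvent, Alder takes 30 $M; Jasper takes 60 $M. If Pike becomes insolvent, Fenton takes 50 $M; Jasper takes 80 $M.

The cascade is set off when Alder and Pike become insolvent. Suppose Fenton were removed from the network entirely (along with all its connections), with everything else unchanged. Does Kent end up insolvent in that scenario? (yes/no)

With Fenton removed:
Round 1 — Alder, Pike become insolvent (initial).
  Jasper: +80 → 80 ≥ 80
  Kent: +10 → 10 < 50
  Orwell: +85 → 85 < 90
Round 2 — Jasper becomes insolvent.
  Orwell: +40 → 125 ≥ 90
Round 3 — Orwell becomes insolvent.
No further insolvencies.

no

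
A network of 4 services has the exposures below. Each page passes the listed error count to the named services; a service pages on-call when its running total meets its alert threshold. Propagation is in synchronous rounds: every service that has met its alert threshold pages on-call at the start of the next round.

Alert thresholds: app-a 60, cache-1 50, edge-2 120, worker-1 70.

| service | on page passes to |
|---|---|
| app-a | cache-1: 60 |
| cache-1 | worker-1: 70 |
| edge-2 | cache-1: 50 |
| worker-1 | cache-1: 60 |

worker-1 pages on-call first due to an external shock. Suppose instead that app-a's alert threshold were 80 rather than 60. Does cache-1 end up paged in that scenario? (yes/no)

yes

With app-a's alert threshold at 80:
Round 1 — worker-1 pages on-call (initial).
  cache-1: +60 → 60 ≥ 50
Round 2 — cache-1 pages on-call.
No further pages.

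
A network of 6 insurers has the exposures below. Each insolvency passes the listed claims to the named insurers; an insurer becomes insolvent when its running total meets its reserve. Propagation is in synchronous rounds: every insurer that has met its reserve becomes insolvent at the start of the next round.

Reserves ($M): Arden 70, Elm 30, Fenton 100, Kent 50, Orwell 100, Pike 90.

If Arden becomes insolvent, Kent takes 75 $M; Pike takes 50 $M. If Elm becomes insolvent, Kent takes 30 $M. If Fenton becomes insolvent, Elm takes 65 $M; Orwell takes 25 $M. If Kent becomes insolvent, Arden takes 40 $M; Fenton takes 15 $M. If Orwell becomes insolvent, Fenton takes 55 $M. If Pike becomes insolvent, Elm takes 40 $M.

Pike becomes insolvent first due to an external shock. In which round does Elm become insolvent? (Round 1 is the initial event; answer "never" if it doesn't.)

Round 1 — Pike becomes insolvent (initial).
  Elm: +40 → 40 ≥ 30
Round 2 — Elm becomes insolvent.
  Kent: +30 → 30 < 50
No further insolvencies.

2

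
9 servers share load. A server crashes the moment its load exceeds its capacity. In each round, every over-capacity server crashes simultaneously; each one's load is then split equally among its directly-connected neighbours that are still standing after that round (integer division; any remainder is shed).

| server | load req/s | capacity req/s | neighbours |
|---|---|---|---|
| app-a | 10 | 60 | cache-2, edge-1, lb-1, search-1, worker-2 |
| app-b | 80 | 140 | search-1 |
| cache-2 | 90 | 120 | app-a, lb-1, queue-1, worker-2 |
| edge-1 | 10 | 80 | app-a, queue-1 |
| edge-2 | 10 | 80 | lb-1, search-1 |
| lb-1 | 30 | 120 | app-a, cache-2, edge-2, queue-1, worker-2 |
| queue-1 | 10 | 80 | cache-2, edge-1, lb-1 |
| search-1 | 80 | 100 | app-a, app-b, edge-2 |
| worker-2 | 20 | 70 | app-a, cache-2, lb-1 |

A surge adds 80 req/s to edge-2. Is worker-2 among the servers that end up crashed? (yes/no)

no

Round 1 — edge-2 at 90 > 80. edge-2 crashes.
  edge-2 sheds 90 req/s to lb-1, search-1: 45 each.
    lb-1: 30+45 = 75 ≤ 120
    search-1: 80+45 = 125 > 100
Round 2 — search-1 crashes.
  search-1 sheds 125 req/s to app-a, app-b: 62 each (1 lost).
    app-a: 10+62 = 72 > 60
    app-b: 80+62 = 142 > 140
Round 3 — app-a, app-b crash.
  app-a sheds 72 req/s to cache-2, edge-1, lb-1, worker-2: 18 each.
    cache-2: 90+18 = 108 ≤ 120
    edge-1: 10+18 = 28 ≤ 80
    lb-1: 75+18 = 93 ≤ 120
    worker-2: 20+18 = 38 ≤ 70
  app-b sheds 142 req/s: no online neighbours, lost.
No further crashes.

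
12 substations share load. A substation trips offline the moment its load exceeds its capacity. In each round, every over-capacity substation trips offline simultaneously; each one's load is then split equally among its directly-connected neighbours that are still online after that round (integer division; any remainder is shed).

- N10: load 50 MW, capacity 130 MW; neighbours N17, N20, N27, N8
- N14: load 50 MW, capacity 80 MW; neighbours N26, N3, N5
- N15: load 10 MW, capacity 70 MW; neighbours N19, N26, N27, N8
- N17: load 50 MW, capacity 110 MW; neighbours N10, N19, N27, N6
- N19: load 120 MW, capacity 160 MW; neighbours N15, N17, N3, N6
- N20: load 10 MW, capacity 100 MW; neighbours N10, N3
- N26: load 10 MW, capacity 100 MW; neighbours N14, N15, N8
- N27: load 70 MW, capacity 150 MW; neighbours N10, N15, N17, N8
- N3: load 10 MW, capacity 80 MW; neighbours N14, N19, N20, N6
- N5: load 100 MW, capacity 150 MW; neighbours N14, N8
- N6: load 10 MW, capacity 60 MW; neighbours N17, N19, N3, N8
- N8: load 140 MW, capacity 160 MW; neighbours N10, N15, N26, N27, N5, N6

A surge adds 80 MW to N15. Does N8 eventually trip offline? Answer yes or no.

Round 1 — N15 at 90 > 70. N15 trips offline.
  N15 sheds 90 MW to N19, N26, N27, N8: 22 each (2 lost).
    N19: 120+22 = 142 ≤ 160
    N26: 10+22 = 32 ≤ 100
    N27: 70+22 = 92 ≤ 150
    N8: 140+22 = 162 > 160
Round 2 — N8 trips offline.
  N8 sheds 162 MW to N10, N26, N27, N5, N6: 32 each (2 lost).
    N10: 50+32 = 82 ≤ 130
    N26: 32+32 = 64 ≤ 100
    N27: 92+32 = 124 ≤ 150
    N5: 100+32 = 132 ≤ 150
    N6: 10+32 = 42 ≤ 60
No further trips.

yes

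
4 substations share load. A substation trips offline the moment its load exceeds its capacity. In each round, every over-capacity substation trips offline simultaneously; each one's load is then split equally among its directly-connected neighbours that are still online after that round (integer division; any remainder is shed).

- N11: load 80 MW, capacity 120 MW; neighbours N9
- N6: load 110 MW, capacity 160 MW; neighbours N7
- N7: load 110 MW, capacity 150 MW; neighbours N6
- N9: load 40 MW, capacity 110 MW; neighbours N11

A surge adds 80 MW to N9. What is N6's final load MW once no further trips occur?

Round 1 — N9 at 120 > 110. N9 trips offline.
  N9 sheds 120 MW to N11: 120 each.
    N11: 80+120 = 200 > 120
Round 2 — N11 trips offline.
  N11 sheds 200 MW: no online neighbours, lost.
No further trips.

110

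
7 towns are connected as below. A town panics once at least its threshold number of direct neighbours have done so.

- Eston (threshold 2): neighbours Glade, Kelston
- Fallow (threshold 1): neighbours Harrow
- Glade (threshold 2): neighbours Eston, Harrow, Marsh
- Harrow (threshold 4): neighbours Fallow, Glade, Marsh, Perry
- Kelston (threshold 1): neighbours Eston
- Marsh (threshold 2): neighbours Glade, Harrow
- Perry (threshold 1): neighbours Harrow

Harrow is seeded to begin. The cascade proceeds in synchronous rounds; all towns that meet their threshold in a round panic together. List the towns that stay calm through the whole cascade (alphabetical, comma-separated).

Eston, Glade, Kelston, Marsh

Round 1 — Harrow panics (initial).
Round 2 — checking thresholds:
  Fallow: 1 of 1 neighbours ≥ 1, panics.
  Glade: 1 of 3 neighbours < 2, holds.
  Marsh: 1 of 2 neighbours < 2, holds.
  Perry: 1 of 1 neighbours ≥ 1, panics.
Round 3 — no new panics; cascade stops.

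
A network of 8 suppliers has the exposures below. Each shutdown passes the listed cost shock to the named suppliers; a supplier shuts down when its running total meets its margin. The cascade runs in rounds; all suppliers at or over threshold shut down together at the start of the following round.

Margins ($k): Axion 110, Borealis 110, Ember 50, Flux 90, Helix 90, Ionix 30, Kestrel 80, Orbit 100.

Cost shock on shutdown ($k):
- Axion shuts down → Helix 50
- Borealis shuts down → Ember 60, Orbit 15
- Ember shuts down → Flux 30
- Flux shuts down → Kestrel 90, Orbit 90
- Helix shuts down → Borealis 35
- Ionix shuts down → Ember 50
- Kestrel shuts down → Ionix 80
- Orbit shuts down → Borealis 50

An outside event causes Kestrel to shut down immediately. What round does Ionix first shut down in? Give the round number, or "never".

2

Round 1 — Kestrel shuts down (initial).
  Ionix: +80 → 80 ≥ 30
Round 2 — Ionix shuts down.
  Ember: +50 → 50 ≥ 50
Round 3 — Ember shuts down.
  Flux: +30 → 30 < 90
No further shutdowns.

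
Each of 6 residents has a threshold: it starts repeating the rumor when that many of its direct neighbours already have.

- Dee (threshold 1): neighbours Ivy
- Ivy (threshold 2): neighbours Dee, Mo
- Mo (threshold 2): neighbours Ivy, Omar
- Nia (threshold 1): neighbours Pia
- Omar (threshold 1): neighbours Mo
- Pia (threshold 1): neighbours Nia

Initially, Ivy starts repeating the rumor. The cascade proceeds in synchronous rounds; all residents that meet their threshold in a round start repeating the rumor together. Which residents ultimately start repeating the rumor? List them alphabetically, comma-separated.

Dee, Ivy

Round 1 — Ivy starts repeating the rumor (initial).
Round 2 — checking thresholds:
  Dee: 1 of 1 neighbours ≥ 1, starts repeating the rumor.
  Mo: 1 of 2 neighbours < 2, not yet.
Round 3 — no new spreads; cascade stops.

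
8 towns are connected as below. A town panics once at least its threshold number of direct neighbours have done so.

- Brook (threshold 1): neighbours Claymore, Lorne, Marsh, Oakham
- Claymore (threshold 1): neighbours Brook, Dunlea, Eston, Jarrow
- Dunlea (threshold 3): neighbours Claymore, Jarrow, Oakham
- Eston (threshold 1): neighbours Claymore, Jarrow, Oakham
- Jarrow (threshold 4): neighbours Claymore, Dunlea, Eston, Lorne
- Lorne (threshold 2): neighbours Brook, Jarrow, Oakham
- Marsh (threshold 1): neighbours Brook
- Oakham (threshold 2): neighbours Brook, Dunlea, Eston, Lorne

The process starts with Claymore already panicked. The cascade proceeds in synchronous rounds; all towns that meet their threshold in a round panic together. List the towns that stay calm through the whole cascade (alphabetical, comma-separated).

Round 1 — Claymore panics (initial).
Round 2 — checking thresholds:
  Brook: 1 of 4 neighbours ≥ 1, panics.
  Dunlea: 1 of 3 neighbours < 3, holds.
  Eston: 1 of 3 neighbours ≥ 1, panics.
  Jarrow: 1 of 4 neighbours < 4, holds.
Round 3 — checking thresholds:
  Dunlea: 1 of 3 neighbours < 3, holds.
  Jarrow: 2 of 4 neighbours < 4, holds.
  Lorne: 1 of 3 neighbours < 2, holds.
  Marsh: 1 of 1 neighbours ≥ 1, panics.
  Oakham: 2 of 4 neighbours ≥ 2, panics.
Round 4 — checking thresholds:
  Dunlea: 2 of 3 neighbours < 3, holds.
  Jarrow: 2 of 4 neighbours < 4, holds.
  Lorne: 2 of 3 neighbours ≥ 2, panics.
Round 5 — no new panics; cascade stops.

Dunlea, Jarrow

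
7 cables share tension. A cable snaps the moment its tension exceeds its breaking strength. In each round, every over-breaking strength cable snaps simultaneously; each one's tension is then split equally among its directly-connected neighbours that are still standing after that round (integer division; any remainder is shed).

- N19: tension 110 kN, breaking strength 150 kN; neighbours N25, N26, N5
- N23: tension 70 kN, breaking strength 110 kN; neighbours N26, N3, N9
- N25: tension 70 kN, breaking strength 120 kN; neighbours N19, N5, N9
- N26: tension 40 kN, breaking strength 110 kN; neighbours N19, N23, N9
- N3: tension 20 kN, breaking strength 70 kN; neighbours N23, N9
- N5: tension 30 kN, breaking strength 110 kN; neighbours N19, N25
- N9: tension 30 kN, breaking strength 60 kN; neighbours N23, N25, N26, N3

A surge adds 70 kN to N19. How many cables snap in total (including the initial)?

Round 1 — N19 at 180 > 150. N19 snaps.
  N19 sheds 180 kN to N25, N26, N5: 60 each.
    N25: 70+60 = 130 > 120
    N26: 40+60 = 100 ≤ 110
    N5: 30+60 = 90 ≤ 110
Round 2 — N25 snaps.
  N25 sheds 130 kN to N5, N9: 65 each.
    N5: 90+65 = 155 > 110
    N9: 30+65 = 95 > 60
Round 3 — N5, N9 snap.
  N5 sheds 155 kN: no online neighbours, lost.
  N9 sheds 95 kN to N23, N26, N3: 31 each (2 lost).
    N23: 70+31 = 101 ≤ 110
    N26: 100+31 = 131 > 110
    N3: 20+31 = 51 ≤ 70
Round 4 — N26 snaps.
  N26 sheds 131 kN to N23: 131 each.
    N23: 101+131 = 232 > 110
Round 5 — N23 snaps.
  N23 sheds 232 kN to N3: 232 each.
    N3: 51+232 = 283 > 70
Round 6 — N3 snaps.
  N3 sheds 283 kN: no online neighbours, lost.
No further breaks.

7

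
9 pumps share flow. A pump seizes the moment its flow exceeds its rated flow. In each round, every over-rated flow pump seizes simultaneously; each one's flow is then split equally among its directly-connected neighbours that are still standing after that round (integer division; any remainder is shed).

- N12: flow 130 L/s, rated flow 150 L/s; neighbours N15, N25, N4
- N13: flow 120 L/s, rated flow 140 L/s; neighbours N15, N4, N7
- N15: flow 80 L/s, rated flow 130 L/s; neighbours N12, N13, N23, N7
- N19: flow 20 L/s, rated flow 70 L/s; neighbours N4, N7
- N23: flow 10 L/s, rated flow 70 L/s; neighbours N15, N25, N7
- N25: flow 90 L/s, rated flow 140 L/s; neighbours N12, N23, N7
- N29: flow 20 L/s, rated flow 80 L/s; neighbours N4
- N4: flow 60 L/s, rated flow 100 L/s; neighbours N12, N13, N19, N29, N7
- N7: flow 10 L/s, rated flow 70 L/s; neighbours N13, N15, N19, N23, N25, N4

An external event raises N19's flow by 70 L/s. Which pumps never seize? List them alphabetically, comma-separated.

N29

Round 1 — N19 at 90 > 70. N19 seizes.
  N19 sheds 90 L/s to N4, N7: 45 each.
    N4: 60+45 = 105 > 100
    N7: 10+45 = 55 ≤ 70
Round 2 — N4 seizes.
  N4 sheds 105 L/s to N12, N13, N29, N7: 26 each (1 lost).
    N12: 130+26 = 156 > 150
    N13: 120+26 = 146 > 140
    N29: 20+26 = 46 ≤ 80
    N7: 55+26 = 81 > 70
Round 3 — N12, N13, N7 seize.
  N12 sheds 156 L/s to N15, N25: 78 each.
    N15: 80+78 = 158 > 130
    N25: 90+78 = 168 > 140
  N13 sheds 146 L/s to N15: 146 each.
    N15: 158+146 = 304 > 130
  N7 sheds 81 L/s to N15, N23, N25: 27 each.
    N15: 304+27 = 331 > 130
    N23: 10+27 = 37 ≤ 70
    N25: 168+27 = 195 > 140
Round 4 — N15, N25 seize.
  N15 sheds 331 L/s to N23: 331 each.
    N23: 37+331 = 368 > 70
  N25 sheds 195 L/s to N23: 195 each.
    N23: 368+195 = 563 > 70
Round 5 — N23 seizes.
  N23 sheds 563 L/s: no online neighbours, lost.
No further seizures.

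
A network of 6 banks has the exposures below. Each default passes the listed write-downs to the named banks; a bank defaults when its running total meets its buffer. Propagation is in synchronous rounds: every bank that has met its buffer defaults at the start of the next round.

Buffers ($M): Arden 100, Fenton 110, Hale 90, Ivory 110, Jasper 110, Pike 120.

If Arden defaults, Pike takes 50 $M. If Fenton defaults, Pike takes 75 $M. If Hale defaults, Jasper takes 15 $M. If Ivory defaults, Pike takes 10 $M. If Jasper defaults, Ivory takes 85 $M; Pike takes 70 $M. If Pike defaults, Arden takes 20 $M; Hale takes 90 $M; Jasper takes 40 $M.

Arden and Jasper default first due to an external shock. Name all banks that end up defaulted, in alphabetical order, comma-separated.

Arden, Hale, Jasper, Pike

Round 1 — Arden, Jasper default (initial).
  Ivory: +85 → 85 < 110
  Pike: +50+70 → 120 ≥ 120
Round 2 — Pike defaults.
  Hale: +90 → 90 ≥ 90
Round 3 — Hale defaults.
No further defaults.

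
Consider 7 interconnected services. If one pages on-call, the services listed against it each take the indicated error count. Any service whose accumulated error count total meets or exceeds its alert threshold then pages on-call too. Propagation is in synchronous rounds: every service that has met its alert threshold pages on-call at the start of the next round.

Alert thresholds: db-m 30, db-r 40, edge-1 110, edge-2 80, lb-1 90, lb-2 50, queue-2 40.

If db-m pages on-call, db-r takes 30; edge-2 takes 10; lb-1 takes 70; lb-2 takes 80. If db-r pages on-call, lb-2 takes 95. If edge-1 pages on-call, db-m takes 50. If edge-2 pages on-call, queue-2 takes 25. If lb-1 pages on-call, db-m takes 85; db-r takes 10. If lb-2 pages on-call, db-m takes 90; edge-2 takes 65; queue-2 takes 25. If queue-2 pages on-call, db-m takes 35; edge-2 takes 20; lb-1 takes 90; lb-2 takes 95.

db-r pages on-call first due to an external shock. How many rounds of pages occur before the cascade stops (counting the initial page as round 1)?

Round 1 — db-r pages on-call (initial).
  lb-2: +95 → 95 ≥ 50
Round 2 — lb-2 pages on-call.
  db-m: +90 → 90 ≥ 30
  edge-2: +65 → 65 < 80
  queue-2: +25 → 25 < 40
Round 3 — db-m pages on-call.
  edge-2: +10 → 75 < 80
  lb-1: +70 → 70 < 90
No further pages.

3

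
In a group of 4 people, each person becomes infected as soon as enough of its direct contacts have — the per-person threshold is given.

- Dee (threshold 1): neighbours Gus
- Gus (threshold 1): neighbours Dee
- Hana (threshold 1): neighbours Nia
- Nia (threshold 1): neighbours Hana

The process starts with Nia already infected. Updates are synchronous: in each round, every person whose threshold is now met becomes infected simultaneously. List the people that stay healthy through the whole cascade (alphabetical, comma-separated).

Dee, Gus

Round 1 — Nia becomes infected (initial).
Round 2 — checking thresholds:
  Hana: 1 of 1 neighbours ≥ 1, becomes infected.
Round 3 — no new infections; cascade stops.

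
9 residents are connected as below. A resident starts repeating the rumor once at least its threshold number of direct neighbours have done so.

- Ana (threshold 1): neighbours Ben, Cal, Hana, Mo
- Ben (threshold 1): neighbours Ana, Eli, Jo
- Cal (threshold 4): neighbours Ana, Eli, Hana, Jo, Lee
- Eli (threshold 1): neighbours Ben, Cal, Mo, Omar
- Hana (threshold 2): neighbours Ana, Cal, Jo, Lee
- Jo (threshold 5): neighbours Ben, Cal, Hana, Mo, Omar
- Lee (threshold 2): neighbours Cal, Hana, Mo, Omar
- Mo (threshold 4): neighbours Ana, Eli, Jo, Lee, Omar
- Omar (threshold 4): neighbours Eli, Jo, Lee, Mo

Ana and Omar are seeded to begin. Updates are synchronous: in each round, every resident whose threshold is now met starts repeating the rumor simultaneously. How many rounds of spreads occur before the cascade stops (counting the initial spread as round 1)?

2

Round 1 — Ana, Omar start repeating the rumor (initial).
Round 2 — checking thresholds:
  Ben: 1 of 3 neighbours ≥ 1, starts repeating the rumor.
  Cal: 1 of 5 neighbours < 4, holds.
  Eli: 1 of 4 neighbours ≥ 1, starts repeating the rumor.
  Hana: 1 of 4 neighbours < 2, holds.
  Jo: 1 of 5 neighbours < 5, holds.
  Lee: 1 of 4 neighbours < 2, holds.
  Mo: 2 of 5 neighbours < 4, holds.
Round 3 — no new spreads; cascade stops.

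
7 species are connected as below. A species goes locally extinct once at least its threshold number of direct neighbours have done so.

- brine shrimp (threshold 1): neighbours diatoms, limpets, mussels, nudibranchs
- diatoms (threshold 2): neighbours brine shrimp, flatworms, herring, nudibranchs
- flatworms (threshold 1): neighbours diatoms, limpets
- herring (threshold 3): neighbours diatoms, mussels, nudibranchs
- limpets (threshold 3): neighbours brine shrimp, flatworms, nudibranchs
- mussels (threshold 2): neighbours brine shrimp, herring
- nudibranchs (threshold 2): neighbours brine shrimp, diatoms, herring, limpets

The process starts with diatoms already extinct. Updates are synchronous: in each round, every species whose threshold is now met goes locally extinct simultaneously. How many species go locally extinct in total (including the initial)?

5

Round 1 — diatoms goes locally extinct (initial).
Round 2 — checking thresholds:
  brine shrimp: 1 of 4 neighbours ≥ 1, goes locally extinct.
  flatworms: 1 of 2 neighbours ≥ 1, goes locally extinct.
  herring: 1 of 3 neighbours < 3, holds.
  nudibranchs: 1 of 4 neighbours < 2, holds.
Round 3 — checking thresholds:
  herring: 1 of 3 neighbours < 3, holds.
  limpets: 2 of 3 neighbours < 3, holds.
  mussels: 1 of 2 neighbours < 2, holds.
  nudibranchs: 2 of 4 neighbours ≥ 2, goes locally extinct.
Round 4 — checking thresholds:
  herring: 2 of 3 neighbours < 3, holds.
  limpets: 3 of 3 neighbours ≥ 3, goes locally extinct.
  mussels: 1 of 2 neighbours < 2, holds.
Round 5 — no new extinctions; cascade stops.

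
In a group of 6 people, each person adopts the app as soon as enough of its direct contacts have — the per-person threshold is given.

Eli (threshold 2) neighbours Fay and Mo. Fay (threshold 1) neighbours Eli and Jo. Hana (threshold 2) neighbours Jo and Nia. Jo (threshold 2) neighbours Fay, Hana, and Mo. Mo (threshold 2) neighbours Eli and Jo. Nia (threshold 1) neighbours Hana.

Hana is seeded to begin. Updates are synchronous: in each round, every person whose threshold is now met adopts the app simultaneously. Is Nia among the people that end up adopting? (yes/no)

Round 1 — Hana adopts the app (initial).
Round 2 — checking thresholds:
  Jo: 1 of 3 neighbours < 2, below threshold.
  Nia: 1 of 1 neighbours ≥ 1, adopts the app.
Round 3 — no new adoptions; cascade stops.

yes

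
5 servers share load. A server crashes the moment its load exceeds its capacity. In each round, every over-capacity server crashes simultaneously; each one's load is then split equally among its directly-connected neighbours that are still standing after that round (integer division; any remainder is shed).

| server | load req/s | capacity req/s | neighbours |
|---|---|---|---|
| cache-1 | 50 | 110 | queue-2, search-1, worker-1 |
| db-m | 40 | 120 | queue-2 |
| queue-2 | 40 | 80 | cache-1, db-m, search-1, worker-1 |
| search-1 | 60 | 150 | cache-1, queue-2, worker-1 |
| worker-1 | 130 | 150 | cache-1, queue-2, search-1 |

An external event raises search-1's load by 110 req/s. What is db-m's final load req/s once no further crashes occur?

Round 1 — search-1 at 170 > 150. search-1 crashes.
  search-1 sheds 170 req/s to cache-1, queue-2, worker-1: 56 each (2 lost).
    cache-1: 50+56 = 106 ≤ 110
    queue-2: 40+56 = 96 > 80
    worker-1: 130+56 = 186 > 150
Round 2 — queue-2, worker-1 crash.
  queue-2 sheds 96 req/s to cache-1, db-m: 48 each.
    cache-1: 106+48 = 154 > 110
    db-m: 40+48 = 88 ≤ 120
  worker-1 sheds 186 req/s to cache-1: 186 each.
    cache-1: 154+186 = 340 > 110
Round 3 — cache-1 crashes.
  cache-1 sheds 340 req/s: no online neighbours, lost.
No further crashes.

88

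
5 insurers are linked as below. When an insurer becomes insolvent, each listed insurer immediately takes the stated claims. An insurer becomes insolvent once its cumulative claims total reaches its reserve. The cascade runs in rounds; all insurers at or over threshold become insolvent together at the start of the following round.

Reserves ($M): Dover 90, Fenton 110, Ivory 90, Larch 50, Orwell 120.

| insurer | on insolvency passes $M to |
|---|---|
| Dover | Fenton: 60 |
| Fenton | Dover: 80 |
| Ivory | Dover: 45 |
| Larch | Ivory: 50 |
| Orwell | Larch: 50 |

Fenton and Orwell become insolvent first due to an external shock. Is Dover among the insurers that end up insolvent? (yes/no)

no

Round 1 — Fenton, Orwell become insolvent (initial).
  Dover: +80 → 80 < 90
  Larch: +50 → 50 ≥ 50
Round 2 — Larch becomes insolvent.
  Ivory: +50 → 50 < 90
No further insolvencies.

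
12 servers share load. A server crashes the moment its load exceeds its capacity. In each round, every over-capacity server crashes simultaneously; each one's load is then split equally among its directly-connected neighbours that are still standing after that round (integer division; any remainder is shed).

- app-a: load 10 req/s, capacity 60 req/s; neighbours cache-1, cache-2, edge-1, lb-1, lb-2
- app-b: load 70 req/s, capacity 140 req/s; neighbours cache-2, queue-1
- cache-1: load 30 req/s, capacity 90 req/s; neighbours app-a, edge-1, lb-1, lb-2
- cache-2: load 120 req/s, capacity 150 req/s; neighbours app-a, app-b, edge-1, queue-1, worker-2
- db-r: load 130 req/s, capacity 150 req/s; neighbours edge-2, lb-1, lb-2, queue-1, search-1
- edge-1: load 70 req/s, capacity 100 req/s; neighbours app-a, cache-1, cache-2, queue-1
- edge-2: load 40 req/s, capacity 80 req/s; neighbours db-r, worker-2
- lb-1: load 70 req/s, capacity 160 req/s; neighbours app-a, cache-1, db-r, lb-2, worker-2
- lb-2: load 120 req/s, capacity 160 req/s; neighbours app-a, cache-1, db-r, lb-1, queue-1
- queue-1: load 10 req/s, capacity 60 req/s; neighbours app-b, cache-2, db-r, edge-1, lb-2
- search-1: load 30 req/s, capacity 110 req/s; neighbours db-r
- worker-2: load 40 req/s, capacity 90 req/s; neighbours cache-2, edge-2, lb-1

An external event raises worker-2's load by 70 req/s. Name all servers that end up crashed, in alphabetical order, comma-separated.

Round 1 — worker-2 at 110 > 90. worker-2 crashes.
  worker-2 sheds 110 req/s to cache-2, edge-2, lb-1: 36 each (2 lost).
    cache-2: 120+36 = 156 > 150
    edge-2: 40+36 = 76 ≤ 80
    lb-1: 70+36 = 106 ≤ 160
Round 2 — cache-2 crashes.
  cache-2 sheds 156 req/s to app-a, app-b, edge-1, queue-1: 39 each.
    app-a: 10+39 = 49 ≤ 60
    app-b: 70+39 = 109 ≤ 140
    edge-1: 70+39 = 109 > 100
    queue-1: 10+39 = 49 ≤ 60
Round 3 — edge-1 crashes.
  edge-1 sheds 109 req/s to app-a, cache-1, queue-1: 36 each (1 lost).
    app-a: 49+36 = 85 > 60
    cache-1: 30+36 = 66 ≤ 90
    queue-1: 49+36 = 85 > 60
Round 4 — app-a, queue-1 crash.
  app-a sheds 85 req/s to cache-1, lb-1, lb-2: 28 each (1 lost).
    cache-1: 66+28 = 94 > 90
    lb-1: 106+28 = 134 ≤ 160
    lb-2: 120+28 = 148 ≤ 160
  queue-1 sheds 85 req/s to app-b, db-r, lb-2: 28 each (1 lost).
    app-b: 109+28 = 137 ≤ 140
    db-r: 130+28 = 158 > 150
    lb-2: 148+28 = 176 > 160
Round 5 — cache-1, db-r, lb-2 crash.
  cache-1 sheds 94 req/s to lb-1: 94 each.
    lb-1: 134+94 = 228 > 160
  db-r sheds 158 req/s to edge-2, lb-1, search-1: 52 each (2 lost).
    edge-2: 76+52 = 128 > 80
    lb-1: 228+52 = 280 > 160
    search-1: 30+52 = 82 ≤ 110
  lb-2 sheds 176 req/s to lb-1: 176 each.
    lb-1: 280+176 = 456 > 160
Round 6 — edge-2, lb-1 crash.
  edge-2 sheds 128 req/s: no online neighbours, lost.
  lb-1 sheds 456 req/s: no online neighbours, lost.
No further crashes.

app-a, cache-1, cache-2, db-r, edge-1, edge-2, lb-1, lb-2, queue-1, worker-2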